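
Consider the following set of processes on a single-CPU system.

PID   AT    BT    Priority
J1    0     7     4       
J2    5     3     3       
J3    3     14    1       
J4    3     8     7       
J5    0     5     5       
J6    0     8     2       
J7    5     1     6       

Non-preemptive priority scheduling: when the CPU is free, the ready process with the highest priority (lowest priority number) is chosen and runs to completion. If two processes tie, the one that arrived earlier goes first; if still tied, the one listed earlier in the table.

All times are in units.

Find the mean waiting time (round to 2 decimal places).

Timeline: | J6 0-8 | J3 8-22 | J2 22-25 | J1 25-32 | J5 32-37 | J7 37-38 | J4 38-46 |
Completion: J1=32  J2=25  J3=22  J4=46  J5=37  J6=8  J7=38
Turnaround (C−A): J1=32  J2=20  J3=19  J4=43  J5=37  J6=8  J7=33
Waiting times: J1=25, J2=17, J3=5, J4=35, J5=32, J6=0, J7=32
Average waiting = (25+17+5+35+32+0+32) / 7 = 146/7 = 20.86

20.86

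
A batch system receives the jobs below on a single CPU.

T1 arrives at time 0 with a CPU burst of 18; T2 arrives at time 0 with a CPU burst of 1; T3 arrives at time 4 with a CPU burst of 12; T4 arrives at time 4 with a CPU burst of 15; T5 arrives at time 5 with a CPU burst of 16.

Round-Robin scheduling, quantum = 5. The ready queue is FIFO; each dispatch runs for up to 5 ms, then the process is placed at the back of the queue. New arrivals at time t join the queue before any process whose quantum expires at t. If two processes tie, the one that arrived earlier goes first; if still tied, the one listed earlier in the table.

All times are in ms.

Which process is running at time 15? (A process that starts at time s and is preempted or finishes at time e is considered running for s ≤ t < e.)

Gantt: | T1 0-5 | T2 5-6 | T3 6-11 | T4 11-16 | T5 16-21 | T1 21-26 | T3 26-31 | T4 31-36 | T5 36-41 | T1 41-46 | T3 46-48 | T4 48-53 | T5 53-58 | T1 58-61 | T5 61-62 |
Completion: T1=61  T2=6  T3=48  T4=53  T5=62

T4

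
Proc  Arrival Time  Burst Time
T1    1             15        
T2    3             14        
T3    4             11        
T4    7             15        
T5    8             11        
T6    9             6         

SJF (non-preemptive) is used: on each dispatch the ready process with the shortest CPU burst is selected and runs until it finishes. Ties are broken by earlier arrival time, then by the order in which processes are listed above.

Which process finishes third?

Gantt: | idle 0-1 | T1 1-16 | T6 16-22 | T3 22-33 | T5 33-44 | T2 44-58 | T4 58-73 |
Completion: T1=16  T2=58  T3=33  T4=73  T5=44  T6=22
Turnaround (C−A): T1=15  T2=55  T3=29  T4=66  T5=36  T6=13
Finish order: T1 → T6 → T3 → T5 → T2 → T4

T3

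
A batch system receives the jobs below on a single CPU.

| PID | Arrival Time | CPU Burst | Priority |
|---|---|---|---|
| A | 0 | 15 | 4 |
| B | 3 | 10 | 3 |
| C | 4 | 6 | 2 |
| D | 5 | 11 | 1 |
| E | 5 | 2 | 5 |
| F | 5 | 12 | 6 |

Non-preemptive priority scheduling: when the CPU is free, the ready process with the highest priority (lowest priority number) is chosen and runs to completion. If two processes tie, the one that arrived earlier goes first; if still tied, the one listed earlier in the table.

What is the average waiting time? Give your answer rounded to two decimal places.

Schedule: | A 0-15 | D 15-26 | C 26-32 | B 32-42 | E 42-44 | F 44-56 |
Completion: A=15  B=42  C=32  D=26  E=44  F=56
Turnaround (C−A): A=15  B=39  C=28  D=21  E=39  F=51
Waiting times: A=0, B=29, C=22, D=10, E=37, F=39
Average waiting = (0+29+22+10+37+39) / 6 = 137/6 = 22.83

22.83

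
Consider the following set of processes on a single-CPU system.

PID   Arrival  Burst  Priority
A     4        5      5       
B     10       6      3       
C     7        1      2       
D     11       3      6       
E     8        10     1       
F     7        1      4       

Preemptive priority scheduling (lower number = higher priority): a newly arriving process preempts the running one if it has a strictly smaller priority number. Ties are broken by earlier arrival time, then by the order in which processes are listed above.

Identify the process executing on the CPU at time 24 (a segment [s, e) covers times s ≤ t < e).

F

Schedule: | idle 0-4 | A 4-7 | C 7-8 | E 8-18 | B 18-24 | F 24-25 | A 25-27 | D 27-30 |
Completion: A=27  B=24  C=8  D=30  E=18  F=25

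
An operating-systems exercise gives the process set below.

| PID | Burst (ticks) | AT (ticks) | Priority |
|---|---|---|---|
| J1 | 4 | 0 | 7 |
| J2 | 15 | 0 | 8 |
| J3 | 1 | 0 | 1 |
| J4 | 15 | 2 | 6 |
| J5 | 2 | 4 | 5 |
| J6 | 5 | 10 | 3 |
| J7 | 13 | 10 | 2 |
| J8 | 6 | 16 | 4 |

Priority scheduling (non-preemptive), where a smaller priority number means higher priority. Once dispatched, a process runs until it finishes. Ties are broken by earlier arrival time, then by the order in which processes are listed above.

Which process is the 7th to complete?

J8

Gantt: | J3 0-1 | J1 1-5 | J5 5-7 | J4 7-22 | J7 22-35 | J6 35-40 | J8 40-46 | J2 46-61 |
Completion: J1=5  J2=61  J3=1  J4=22  J5=7  J6=40  J7=35  J8=46
Turnaround (C−A): J1=5  J2=61  J3=1  J4=20  J5=3  J6=30  J7=25  J8=30
Finish order: J3 → J1 → J5 → J4 → J7 → J6 → J8 → J2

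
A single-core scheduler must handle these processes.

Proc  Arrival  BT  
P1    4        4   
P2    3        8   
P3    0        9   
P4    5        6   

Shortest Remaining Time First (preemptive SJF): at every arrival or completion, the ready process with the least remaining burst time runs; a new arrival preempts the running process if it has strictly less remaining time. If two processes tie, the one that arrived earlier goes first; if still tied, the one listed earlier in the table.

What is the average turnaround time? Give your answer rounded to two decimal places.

Schedule: | P3 0-4 | P1 4-8 | P3 8-13 | P4 13-19 | P2 19-27 |
Completion: P1=8  P2=27  P3=13  P4=19
Turnaround times: P1=4, P2=24, P3=13, P4=14
Average turnaround = (4+24+13+14) / 4 = 55/4 = 13.75

13.75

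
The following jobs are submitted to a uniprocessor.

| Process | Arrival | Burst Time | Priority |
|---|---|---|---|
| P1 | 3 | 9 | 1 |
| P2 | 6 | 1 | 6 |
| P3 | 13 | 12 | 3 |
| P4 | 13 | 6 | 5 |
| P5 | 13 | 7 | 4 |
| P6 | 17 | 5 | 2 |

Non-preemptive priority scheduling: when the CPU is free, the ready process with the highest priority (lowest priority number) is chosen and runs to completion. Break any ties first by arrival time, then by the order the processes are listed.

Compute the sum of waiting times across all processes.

55

Gantt: | idle 0-3 | P1 3-12 | P2 12-13 | P3 13-25 | P6 25-30 | P5 30-37 | P4 37-43 |
Completion: P1=12  P2=13  P3=25  P4=43  P5=37  P6=30
Waiting = turnaround − burst: P1=0, P2=6, P3=0, P4=24, P5=17, P6=8
Total waiting = 0 + 6 + 0 + 24 + 17 + 8 = 55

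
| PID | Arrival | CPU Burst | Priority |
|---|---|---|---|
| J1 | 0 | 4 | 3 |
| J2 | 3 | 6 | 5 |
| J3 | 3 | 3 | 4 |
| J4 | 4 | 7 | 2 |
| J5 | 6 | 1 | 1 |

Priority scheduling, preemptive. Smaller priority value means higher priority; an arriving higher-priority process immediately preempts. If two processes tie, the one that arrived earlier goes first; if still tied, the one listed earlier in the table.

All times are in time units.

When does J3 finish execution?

Gantt: | J1 0-4 | J4 4-6 | J5 6-7 | J4 7-12 | J3 12-15 | J2 15-21 |
Completion: J1=4  J2=21  J3=15  J4=12  J5=7
Turnaround (C−A): J1=4  J2=18  J3=12  J4=8  J5=1

15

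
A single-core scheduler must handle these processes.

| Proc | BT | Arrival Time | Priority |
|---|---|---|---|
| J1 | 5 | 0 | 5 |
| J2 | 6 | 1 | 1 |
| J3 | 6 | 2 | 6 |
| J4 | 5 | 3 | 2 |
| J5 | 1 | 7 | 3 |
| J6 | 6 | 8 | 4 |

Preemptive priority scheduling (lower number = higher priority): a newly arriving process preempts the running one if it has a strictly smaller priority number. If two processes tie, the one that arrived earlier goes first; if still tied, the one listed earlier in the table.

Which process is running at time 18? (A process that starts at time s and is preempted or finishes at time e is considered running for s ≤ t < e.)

Timeline: | J1 0-1 | J2 1-7 | J4 7-12 | J5 12-13 | J6 13-19 | J1 19-23 | J3 23-29 |
Completion: J1=23  J2=7  J3=29  J4=12  J5=13  J6=19

J6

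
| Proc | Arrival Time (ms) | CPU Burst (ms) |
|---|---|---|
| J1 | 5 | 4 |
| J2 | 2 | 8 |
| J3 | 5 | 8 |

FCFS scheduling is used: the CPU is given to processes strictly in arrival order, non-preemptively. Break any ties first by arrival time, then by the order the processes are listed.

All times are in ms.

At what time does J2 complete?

10

Timeline: | idle 0-2 | J2 2-10 | J1 10-14 | J3 14-22 |
Completion: J1=14  J2=10  J3=22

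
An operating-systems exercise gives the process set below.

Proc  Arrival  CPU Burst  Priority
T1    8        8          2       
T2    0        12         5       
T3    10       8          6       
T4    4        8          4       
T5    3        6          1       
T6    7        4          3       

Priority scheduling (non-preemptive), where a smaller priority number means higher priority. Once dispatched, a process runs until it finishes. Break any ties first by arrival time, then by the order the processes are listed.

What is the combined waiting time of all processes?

92

Gantt: | T2 0-12 | T5 12-18 | T1 18-26 | T6 26-30 | T4 30-38 | T3 38-46 |
Completion: T1=26  T2=12  T3=46  T4=38  T5=18  T6=30
Turnaround (C−A): T1=18  T2=12  T3=36  T4=34  T5=15  T6=23
Waiting = turnaround − burst: T1=10, T2=0, T3=28, T4=26, T5=9, T6=19
Total waiting = 10 + 0 + 28 + 26 + 9 + 19 = 92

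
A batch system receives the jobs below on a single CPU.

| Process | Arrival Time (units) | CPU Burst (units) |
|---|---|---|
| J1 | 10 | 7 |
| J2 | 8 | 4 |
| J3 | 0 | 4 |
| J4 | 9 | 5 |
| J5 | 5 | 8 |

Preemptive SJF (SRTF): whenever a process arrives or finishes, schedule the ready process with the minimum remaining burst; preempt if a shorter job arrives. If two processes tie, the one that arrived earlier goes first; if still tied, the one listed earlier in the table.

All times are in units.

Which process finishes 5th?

J1

Gantt: | J3 0-4 | idle 4-5 | J5 5-8 | J2 8-12 | J5 12-17 | J4 17-22 | J1 22-29 |
Completion: J1=29  J2=12  J3=4  J4=22  J5=17
Turnaround (C−A): J1=19  J2=4  J3=4  J4=13  J5=12
Finish order: J3 → J2 → J5 → J4 → J1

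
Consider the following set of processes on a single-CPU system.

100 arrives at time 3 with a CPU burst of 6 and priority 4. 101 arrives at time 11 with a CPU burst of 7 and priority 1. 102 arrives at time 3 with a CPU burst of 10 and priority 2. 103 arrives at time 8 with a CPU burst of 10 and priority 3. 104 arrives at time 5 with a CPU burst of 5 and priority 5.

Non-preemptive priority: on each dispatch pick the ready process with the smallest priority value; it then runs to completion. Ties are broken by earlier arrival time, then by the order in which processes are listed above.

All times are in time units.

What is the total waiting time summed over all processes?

Schedule: | idle 0-3 | 102 3-13 | 101 13-20 | 103 20-30 | 100 30-36 | 104 36-41 |
Completion: 100=36  101=20  102=13  103=30  104=41
Waiting = turnaround − burst: 100=27, 101=2, 102=0, 103=12, 104=31
Total waiting = 27 + 2 + 0 + 12 + 31 = 72

72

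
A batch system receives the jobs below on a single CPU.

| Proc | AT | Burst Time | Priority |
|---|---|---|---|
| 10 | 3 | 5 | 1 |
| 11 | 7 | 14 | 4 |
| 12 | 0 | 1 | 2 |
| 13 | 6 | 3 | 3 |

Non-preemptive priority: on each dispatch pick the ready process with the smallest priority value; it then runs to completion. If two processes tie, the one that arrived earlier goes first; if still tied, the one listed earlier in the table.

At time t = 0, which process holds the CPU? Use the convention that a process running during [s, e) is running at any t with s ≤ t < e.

Gantt: | 12 0-1 | idle 1-3 | 10 3-8 | 13 8-11 | 11 11-25 |
Completion: 10=8  11=25  12=1  13=11
Turnaround (C−A): 10=5  11=18  12=1  13=5

12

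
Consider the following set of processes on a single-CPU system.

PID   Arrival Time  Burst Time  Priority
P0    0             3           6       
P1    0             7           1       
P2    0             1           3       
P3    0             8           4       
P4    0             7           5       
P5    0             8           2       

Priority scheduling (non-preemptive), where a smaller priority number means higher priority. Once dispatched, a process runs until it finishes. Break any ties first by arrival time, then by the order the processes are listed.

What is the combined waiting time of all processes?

93

Gantt: | P1 0-7 | P5 7-15 | P2 15-16 | P3 16-24 | P4 24-31 | P0 31-34 |
Completion: P0=34  P1=7  P2=16  P3=24  P4=31  P5=15
Waiting = turnaround − burst: P0=31, P1=0, P2=15, P3=16, P4=24, P5=7
Total waiting = 31 + 0 + 15 + 16 + 24 + 7 = 93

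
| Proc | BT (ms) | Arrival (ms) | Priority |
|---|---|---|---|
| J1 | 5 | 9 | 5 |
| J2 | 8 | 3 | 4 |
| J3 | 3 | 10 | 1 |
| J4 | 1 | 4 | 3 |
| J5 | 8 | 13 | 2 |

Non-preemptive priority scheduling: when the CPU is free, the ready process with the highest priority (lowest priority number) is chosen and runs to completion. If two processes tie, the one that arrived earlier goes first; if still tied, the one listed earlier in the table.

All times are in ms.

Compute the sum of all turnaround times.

59

Gantt: | idle 0-3 | J2 3-11 | J3 11-14 | J5 14-22 | J4 22-23 | J1 23-28 |
Completion: J1=28  J2=11  J3=14  J4=23  J5=22
Turnaround = completion − arrival: J1=19, J2=8, J3=4, J4=19, J5=9
Total turnaround = 19 + 8 + 4 + 19 + 9 = 59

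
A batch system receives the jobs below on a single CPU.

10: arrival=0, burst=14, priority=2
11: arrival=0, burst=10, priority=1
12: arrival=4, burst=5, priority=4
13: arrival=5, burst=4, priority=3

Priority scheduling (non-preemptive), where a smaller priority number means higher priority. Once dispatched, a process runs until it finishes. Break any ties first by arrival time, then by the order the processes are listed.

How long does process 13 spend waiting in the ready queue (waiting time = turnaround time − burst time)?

19

Timeline: | 11 0-10 | 10 10-24 | 13 24-28 | 12 28-33 |
Completion: 10=24  11=10  12=33  13=28
Turnaround (C−A): 10=24  11=10  12=29  13=23
Waiting(13) = turnaround − burst = 23 − 4 = 19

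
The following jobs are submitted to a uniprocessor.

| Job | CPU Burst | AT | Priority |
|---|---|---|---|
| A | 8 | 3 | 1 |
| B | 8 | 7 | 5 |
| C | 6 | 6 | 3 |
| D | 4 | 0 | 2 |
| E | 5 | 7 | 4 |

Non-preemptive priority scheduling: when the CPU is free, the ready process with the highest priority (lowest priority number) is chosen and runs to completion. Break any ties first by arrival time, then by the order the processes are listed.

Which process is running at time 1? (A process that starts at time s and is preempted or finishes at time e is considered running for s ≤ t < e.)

Gantt: | D 0-4 | A 4-12 | C 12-18 | E 18-23 | B 23-31 |
Completion: A=12  B=31  C=18  D=4  E=23
Turnaround (C−A): A=9  B=24  C=12  D=4  E=16

D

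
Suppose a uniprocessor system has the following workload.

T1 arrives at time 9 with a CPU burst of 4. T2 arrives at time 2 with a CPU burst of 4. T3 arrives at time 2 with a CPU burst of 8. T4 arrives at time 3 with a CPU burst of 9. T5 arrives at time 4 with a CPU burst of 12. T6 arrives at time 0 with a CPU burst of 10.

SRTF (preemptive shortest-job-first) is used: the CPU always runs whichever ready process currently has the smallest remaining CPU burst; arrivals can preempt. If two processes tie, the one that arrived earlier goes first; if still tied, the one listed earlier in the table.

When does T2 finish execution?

Schedule: | T6 0-2 | T2 2-6 | T6 6-9 | T1 9-13 | T6 13-18 | T3 18-26 | T4 26-35 | T5 35-47 |
Completion: T1=13  T2=6  T3=26  T4=35  T5=47  T6=18

6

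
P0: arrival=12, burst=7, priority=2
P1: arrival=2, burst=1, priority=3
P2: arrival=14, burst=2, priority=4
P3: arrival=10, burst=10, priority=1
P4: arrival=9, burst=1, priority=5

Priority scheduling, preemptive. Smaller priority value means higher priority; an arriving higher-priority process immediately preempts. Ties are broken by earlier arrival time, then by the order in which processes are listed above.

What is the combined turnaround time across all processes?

42

Timeline: | idle 0-2 | P1 2-3 | idle 3-9 | P4 9-10 | P3 10-20 | P0 20-27 | P2 27-29 |
Completion: P0=27  P1=3  P2=29  P3=20  P4=10
Turnaround = completion − arrival: P0=15, P1=1, P2=15, P3=10, P4=1
Total turnaround = 15 + 1 + 15 + 10 + 1 = 42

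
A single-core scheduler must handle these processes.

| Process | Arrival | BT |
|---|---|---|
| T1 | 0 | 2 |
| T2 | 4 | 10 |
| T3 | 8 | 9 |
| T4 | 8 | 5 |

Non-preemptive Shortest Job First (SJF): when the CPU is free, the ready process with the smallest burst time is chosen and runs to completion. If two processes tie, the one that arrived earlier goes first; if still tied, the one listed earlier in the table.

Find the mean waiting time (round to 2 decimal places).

Gantt: | T1 0-2 | idle 2-4 | T2 4-14 | T4 14-19 | T3 19-28 |
Completion: T1=2  T2=14  T3=28  T4=19
Turnaround (C−A): T1=2  T2=10  T3=20  T4=11
Waiting times: T1=0, T2=0, T3=11, T4=6
Average waiting = (0+0+11+6) / 4 = 17/4 = 4.25

4.25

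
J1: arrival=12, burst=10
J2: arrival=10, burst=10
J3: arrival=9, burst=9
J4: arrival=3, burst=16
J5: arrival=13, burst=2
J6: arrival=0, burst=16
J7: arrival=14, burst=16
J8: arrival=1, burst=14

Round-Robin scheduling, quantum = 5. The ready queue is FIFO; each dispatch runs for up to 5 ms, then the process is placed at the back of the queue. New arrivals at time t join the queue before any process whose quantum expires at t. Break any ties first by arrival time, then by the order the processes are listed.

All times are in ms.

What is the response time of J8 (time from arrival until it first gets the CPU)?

Schedule: | J6 0-5 | J8 5-10 | J4 10-15 | J6 15-20 | J3 20-25 | J2 25-30 | J8 30-35 | J1 35-40 | J5 40-42 | J7 42-47 | J4 47-52 | J6 52-57 | J3 57-61 | J2 61-66 | J8 66-70 | J1 70-75 | J7 75-80 | J4 80-85 | J6 85-86 | J7 86-91 | J4 91-92 | J7 92-93 |
Completion: J1=75  J2=66  J3=61  J4=92  J5=42  J6=86  J7=93  J8=70
Response(J8) = first start − arrival = 5 − 1 = 4

4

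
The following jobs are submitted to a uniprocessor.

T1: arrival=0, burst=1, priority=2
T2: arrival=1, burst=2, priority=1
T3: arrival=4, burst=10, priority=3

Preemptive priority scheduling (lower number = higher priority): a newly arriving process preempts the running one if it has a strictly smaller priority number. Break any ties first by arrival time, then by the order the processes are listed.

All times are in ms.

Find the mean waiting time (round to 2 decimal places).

Schedule: | T1 0-1 | T2 1-3 | idle 3-4 | T3 4-14 |
Completion: T1=1  T2=3  T3=14
Turnaround (C−A): T1=1  T2=2  T3=10
Waiting times: T1=0, T2=0, T3=0
Average waiting = (0+0+0) / 3 = 0/3 = 0.00

0.00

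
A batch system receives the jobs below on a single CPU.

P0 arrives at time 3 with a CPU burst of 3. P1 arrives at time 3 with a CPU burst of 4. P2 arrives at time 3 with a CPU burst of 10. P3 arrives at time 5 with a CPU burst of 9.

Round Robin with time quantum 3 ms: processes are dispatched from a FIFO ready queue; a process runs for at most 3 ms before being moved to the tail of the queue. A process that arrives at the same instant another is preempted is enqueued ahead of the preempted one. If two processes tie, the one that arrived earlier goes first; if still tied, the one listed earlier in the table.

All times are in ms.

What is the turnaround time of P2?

26

Timeline: | idle 0-3 | P0 3-6 | P1 6-9 | P2 9-12 | P3 12-15 | P1 15-16 | P2 16-19 | P3 19-22 | P2 22-25 | P3 25-28 | P2 28-29 |
Completion: P0=6  P1=16  P2=29  P3=28
Turnaround(P2) = completion − arrival = 29 − 3 = 26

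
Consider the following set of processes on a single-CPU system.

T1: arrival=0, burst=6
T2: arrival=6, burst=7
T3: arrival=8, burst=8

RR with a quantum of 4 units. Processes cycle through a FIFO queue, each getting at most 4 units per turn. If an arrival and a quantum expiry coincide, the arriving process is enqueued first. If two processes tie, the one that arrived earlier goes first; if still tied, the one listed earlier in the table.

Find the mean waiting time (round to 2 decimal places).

Schedule: | T1 0-6 | T2 6-10 | T3 10-14 | T2 14-17 | T3 17-21 |
Completion: T1=6  T2=17  T3=21
Waiting times: T1=0, T2=4, T3=5
Average waiting = (0+4+5) / 3 = 9/3 = 3.00

3.00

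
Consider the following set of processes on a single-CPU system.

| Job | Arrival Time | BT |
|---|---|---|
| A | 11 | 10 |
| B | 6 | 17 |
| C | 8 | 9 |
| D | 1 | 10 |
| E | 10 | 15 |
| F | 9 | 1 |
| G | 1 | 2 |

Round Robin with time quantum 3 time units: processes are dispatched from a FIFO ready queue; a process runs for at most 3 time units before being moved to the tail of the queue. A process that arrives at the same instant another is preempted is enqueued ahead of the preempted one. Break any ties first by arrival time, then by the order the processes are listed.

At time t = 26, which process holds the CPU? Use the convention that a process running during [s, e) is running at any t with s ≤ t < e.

Schedule: | idle 0-1 | D 1-4 | G 4-6 | D 6-9 | B 9-12 | C 12-15 | F 15-16 | D 16-19 | E 19-22 | A 22-25 | B 25-28 | C 28-31 | D 31-32 | E 32-35 | A 35-38 | B 38-41 | C 41-44 | E 44-47 | A 47-50 | B 50-53 | E 53-56 | A 56-57 | B 57-60 | E 60-63 | B 63-65 |
Completion: A=57  B=65  C=44  D=32  E=63  F=16  G=6
Turnaround (C−A): A=46  B=59  C=36  D=31  E=53  F=7  G=5

B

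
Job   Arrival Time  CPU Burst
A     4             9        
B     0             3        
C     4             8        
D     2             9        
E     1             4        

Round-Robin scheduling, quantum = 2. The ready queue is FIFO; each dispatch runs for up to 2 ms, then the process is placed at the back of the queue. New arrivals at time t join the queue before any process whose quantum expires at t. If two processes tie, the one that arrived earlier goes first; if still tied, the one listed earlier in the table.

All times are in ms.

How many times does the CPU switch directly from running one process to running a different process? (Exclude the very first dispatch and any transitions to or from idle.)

Gantt: | B 0-2 | E 2-4 | D 4-6 | B 6-7 | A 7-9 | C 9-11 | E 11-13 | D 13-15 | A 15-17 | C 17-19 | D 19-21 | A 21-23 | C 23-25 | D 25-27 | A 27-29 | C 29-31 | D 31-32 | A 32-33 |
Completion: A=33  B=7  C=31  D=32  E=13
Turnaround (C−A): A=29  B=7  C=27  D=30  E=12

17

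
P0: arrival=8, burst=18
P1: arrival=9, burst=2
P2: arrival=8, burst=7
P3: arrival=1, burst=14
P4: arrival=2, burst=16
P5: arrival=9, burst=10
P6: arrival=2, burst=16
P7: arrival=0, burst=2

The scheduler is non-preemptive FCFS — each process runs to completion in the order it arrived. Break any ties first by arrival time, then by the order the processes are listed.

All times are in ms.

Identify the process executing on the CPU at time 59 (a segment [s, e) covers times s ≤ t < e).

P0

Gantt: | P7 0-2 | P3 2-16 | P4 16-32 | P6 32-48 | P0 48-66 | P2 66-73 | P1 73-75 | P5 75-85 |
Completion: P0=66  P1=75  P2=73  P3=16  P4=32  P5=85  P6=48  P7=2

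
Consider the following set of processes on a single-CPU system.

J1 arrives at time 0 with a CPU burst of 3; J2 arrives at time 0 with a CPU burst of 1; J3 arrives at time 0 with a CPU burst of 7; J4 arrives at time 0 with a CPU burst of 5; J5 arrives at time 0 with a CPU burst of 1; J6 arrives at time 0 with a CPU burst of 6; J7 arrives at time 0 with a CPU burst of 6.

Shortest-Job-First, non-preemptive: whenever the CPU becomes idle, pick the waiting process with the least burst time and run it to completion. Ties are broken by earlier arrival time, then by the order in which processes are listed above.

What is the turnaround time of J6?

16

Schedule: | J2 0-1 | J5 1-2 | J1 2-5 | J4 5-10 | J6 10-16 | J7 16-22 | J3 22-29 |
Completion: J1=5  J2=1  J3=29  J4=10  J5=2  J6=16  J7=22
Turnaround (C−A): J1=5  J2=1  J3=29  J4=10  J5=2  J6=16  J7=22
Turnaround(J6) = completion − arrival = 16 − 0 = 16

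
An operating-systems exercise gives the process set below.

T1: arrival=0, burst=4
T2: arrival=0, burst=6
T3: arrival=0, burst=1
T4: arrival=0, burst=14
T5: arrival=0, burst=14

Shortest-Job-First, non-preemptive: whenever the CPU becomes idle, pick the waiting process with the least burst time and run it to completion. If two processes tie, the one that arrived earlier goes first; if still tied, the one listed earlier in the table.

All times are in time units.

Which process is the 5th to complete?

Schedule: | T3 0-1 | T1 1-5 | T2 5-11 | T4 11-25 | T5 25-39 |
Completion: T1=5  T2=11  T3=1  T4=25  T5=39
Turnaround (C−A): T1=5  T2=11  T3=1  T4=25  T5=39
Finish order: T3 → T1 → T2 → T4 → T5

T5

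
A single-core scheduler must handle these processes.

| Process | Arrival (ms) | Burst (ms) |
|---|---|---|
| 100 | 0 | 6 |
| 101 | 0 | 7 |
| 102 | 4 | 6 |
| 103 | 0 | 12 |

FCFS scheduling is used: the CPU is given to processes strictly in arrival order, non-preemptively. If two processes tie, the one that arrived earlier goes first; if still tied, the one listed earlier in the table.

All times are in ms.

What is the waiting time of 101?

6

Schedule: | 100 0-6 | 101 6-13 | 103 13-25 | 102 25-31 |
Completion: 100=6  101=13  102=31  103=25
Turnaround (C−A): 100=6  101=13  102=27  103=25
Waiting(101) = turnaround − burst = 13 − 7 = 6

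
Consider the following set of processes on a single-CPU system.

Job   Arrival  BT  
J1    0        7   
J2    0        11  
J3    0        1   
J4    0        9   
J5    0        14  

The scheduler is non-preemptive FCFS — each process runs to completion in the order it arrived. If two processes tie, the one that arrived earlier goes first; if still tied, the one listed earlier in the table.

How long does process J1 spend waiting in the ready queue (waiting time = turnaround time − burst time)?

0

Timeline: | J1 0-7 | J2 7-18 | J3 18-19 | J4 19-28 | J5 28-42 |
Completion: J1=7  J2=18  J3=19  J4=28  J5=42
Turnaround (C−A): J1=7  J2=18  J3=19  J4=28  J5=42
Waiting(J1) = turnaround − burst = 7 − 7 = 0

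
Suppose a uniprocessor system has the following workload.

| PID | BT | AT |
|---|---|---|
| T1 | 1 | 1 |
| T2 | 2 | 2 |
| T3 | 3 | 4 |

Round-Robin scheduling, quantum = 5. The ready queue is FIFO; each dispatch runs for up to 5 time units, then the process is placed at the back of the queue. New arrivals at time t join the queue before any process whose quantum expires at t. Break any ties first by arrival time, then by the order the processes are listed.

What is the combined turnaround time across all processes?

6

Gantt: | idle 0-1 | T1 1-2 | T2 2-4 | T3 4-7 |
Completion: T1=2  T2=4  T3=7
Turnaround (C−A): T1=1  T2=2  T3=3
Turnaround = completion − arrival: T1=1, T2=2, T3=3
Total turnaround = 1 + 2 + 3 = 6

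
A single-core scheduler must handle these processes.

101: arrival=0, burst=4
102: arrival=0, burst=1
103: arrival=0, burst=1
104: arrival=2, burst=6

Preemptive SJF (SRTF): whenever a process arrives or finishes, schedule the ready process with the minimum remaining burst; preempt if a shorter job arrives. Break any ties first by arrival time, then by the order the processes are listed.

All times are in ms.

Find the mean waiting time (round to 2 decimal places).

Gantt: | 102 0-1 | 103 1-2 | 101 2-6 | 104 6-12 |
Completion: 101=6  102=1  103=2  104=12
Turnaround (C−A): 101=6  102=1  103=2  104=10
Waiting times: 101=2, 102=0, 103=1, 104=4
Average waiting = (2+0+1+4) / 4 = 7/4 = 1.75

1.75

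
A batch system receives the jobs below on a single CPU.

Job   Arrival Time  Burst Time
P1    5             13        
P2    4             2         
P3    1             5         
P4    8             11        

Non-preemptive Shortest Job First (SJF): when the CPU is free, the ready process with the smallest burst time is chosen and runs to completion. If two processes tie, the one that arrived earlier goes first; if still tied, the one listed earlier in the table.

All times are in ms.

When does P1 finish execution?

Timeline: | idle 0-1 | P3 1-6 | P2 6-8 | P4 8-19 | P1 19-32 |
Completion: P1=32  P2=8  P3=6  P4=19
Turnaround (C−A): P1=27  P2=4  P3=5  P4=11

32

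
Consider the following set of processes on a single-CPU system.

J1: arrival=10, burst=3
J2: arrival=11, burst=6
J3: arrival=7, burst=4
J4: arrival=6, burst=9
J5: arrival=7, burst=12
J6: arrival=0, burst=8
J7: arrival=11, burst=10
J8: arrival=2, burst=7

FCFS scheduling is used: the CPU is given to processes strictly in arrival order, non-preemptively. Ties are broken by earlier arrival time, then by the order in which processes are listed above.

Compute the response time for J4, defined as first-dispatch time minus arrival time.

9

Schedule: | J6 0-8 | J8 8-15 | J4 15-24 | J3 24-28 | J5 28-40 | J1 40-43 | J2 43-49 | J7 49-59 |
Completion: J1=43  J2=49  J3=28  J4=24  J5=40  J6=8  J7=59  J8=15
Turnaround (C−A): J1=33  J2=38  J3=21  J4=18  J5=33  J6=8  J7=48  J8=13
Response(J4) = first start − arrival = 15 − 6 = 9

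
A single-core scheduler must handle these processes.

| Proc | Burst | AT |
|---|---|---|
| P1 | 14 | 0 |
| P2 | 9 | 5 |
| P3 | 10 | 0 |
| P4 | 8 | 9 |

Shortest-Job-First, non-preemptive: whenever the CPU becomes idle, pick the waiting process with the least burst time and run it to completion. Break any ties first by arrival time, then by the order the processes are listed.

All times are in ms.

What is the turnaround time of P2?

22

Schedule: | P3 0-10 | P4 10-18 | P2 18-27 | P1 27-41 |
Completion: P1=41  P2=27  P3=10  P4=18
Turnaround (C−A): P1=41  P2=22  P3=10  P4=9
Turnaround(P2) = completion − arrival = 27 − 5 = 22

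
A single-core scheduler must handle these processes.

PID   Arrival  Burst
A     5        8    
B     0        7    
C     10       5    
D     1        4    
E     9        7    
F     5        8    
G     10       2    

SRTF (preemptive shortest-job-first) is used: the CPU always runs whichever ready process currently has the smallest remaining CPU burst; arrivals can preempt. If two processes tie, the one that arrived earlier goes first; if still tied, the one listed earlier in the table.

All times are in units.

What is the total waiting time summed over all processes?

Gantt: | B 0-1 | D 1-5 | B 5-11 | G 11-13 | C 13-18 | E 18-25 | A 25-33 | F 33-41 |
Completion: A=33  B=11  C=18  D=5  E=25  F=41  G=13
Waiting = turnaround − burst: A=20, B=4, C=3, D=0, E=9, F=28, G=1
Total waiting = 20 + 4 + 3 + 0 + 9 + 28 + 1 = 65

65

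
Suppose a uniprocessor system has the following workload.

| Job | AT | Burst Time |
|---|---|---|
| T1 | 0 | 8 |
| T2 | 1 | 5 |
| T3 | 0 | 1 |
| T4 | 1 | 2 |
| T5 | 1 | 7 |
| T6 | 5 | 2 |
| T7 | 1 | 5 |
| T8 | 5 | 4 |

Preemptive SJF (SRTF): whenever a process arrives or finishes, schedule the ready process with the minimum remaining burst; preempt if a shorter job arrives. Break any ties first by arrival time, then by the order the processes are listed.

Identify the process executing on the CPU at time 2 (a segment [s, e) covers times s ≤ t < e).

T4

Gantt: | T3 0-1 | T4 1-3 | T2 3-5 | T6 5-7 | T2 7-10 | T8 10-14 | T7 14-19 | T5 19-26 | T1 26-34 |
Completion: T1=34  T2=10  T3=1  T4=3  T5=26  T6=7  T7=19  T8=14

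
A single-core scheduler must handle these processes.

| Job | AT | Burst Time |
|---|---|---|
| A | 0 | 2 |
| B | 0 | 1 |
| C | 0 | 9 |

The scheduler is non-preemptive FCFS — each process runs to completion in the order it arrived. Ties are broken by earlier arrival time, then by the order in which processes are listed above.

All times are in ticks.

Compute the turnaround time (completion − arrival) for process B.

3

Schedule: | A 0-2 | B 2-3 | C 3-12 |
Completion: A=2  B=3  C=12
Turnaround(B) = completion − arrival = 3 − 0 = 3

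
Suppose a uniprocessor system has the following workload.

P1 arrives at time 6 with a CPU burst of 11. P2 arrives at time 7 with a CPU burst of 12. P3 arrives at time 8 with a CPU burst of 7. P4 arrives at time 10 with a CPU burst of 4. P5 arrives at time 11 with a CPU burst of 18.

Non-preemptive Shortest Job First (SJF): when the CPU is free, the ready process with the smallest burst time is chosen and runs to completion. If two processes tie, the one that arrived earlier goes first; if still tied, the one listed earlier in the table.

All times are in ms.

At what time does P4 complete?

21

Schedule: | idle 0-6 | P1 6-17 | P4 17-21 | P3 21-28 | P2 28-40 | P5 40-58 |
Completion: P1=17  P2=40  P3=28  P4=21  P5=58
Turnaround (C−A): P1=11  P2=33  P3=20  P4=11  P5=47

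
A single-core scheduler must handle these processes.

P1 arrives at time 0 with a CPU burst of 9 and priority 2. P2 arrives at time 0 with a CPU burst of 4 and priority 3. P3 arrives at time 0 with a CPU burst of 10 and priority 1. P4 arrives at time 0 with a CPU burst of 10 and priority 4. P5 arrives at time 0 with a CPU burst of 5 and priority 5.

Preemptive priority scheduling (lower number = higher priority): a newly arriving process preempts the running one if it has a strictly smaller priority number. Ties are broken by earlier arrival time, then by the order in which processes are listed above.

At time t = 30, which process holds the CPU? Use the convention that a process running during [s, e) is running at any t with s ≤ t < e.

Gantt: | P3 0-10 | P1 10-19 | P2 19-23 | P4 23-33 | P5 33-38 |
Completion: P1=19  P2=23  P3=10  P4=33  P5=38

P4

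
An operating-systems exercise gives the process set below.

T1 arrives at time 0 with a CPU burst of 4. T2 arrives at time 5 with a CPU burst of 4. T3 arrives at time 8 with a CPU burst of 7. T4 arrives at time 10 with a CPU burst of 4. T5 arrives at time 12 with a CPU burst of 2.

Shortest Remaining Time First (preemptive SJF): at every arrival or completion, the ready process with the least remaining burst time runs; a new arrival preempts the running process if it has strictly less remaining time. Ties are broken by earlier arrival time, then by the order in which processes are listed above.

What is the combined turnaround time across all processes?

Gantt: | T1 0-4 | idle 4-5 | T2 5-9 | T3 9-10 | T4 10-14 | T5 14-16 | T3 16-22 |
Completion: T1=4  T2=9  T3=22  T4=14  T5=16
Turnaround = completion − arrival: T1=4, T2=4, T3=14, T4=4, T5=4
Total turnaround = 4 + 4 + 14 + 4 + 4 = 30

30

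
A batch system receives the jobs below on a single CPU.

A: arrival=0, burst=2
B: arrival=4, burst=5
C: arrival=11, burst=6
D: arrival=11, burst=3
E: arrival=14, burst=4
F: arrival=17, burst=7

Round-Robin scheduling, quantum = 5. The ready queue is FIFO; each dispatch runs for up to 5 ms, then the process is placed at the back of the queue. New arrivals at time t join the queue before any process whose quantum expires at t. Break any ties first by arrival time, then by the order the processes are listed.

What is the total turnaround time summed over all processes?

51

Schedule: | A 0-2 | idle 2-4 | B 4-9 | idle 9-11 | C 11-16 | D 16-19 | E 19-23 | C 23-24 | F 24-31 |
Completion: A=2  B=9  C=24  D=19  E=23  F=31
Turnaround (C−A): A=2  B=5  C=13  D=8  E=9  F=14
Turnaround = completion − arrival: A=2, B=5, C=13, D=8, E=9, F=14
Total turnaround = 2 + 5 + 13 + 8 + 9 + 14 = 51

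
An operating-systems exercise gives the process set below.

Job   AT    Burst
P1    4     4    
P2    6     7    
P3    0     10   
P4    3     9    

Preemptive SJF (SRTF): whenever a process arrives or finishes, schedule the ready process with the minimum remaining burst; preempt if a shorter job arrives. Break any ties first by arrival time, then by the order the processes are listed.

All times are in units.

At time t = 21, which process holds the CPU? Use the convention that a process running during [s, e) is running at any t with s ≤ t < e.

P4

Gantt: | P3 0-4 | P1 4-8 | P3 8-14 | P2 14-21 | P4 21-30 |
Completion: P1=8  P2=21  P3=14  P4=30
Turnaround (C−A): P1=4  P2=15  P3=14  P4=27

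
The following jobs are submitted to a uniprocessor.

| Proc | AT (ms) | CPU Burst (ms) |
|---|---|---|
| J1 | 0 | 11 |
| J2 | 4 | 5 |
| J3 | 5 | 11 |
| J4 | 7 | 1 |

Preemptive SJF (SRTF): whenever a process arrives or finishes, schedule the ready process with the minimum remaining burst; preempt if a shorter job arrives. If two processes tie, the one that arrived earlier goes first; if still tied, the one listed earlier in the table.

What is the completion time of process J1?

17

Schedule: | J1 0-4 | J2 4-7 | J4 7-8 | J2 8-10 | J1 10-17 | J3 17-28 |
Completion: J1=17  J2=10  J3=28  J4=8
Turnaround (C−A): J1=17  J2=6  J3=23  J4=1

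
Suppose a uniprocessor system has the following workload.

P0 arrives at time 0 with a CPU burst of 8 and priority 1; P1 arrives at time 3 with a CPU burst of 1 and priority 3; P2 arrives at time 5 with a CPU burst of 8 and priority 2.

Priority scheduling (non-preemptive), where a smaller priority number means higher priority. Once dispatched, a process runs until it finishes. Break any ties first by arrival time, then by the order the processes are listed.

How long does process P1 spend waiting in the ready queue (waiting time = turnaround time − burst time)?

13

Timeline: | P0 0-8 | P2 8-16 | P1 16-17 |
Completion: P0=8  P1=17  P2=16
Waiting(P1) = turnaround − burst = 14 − 1 = 13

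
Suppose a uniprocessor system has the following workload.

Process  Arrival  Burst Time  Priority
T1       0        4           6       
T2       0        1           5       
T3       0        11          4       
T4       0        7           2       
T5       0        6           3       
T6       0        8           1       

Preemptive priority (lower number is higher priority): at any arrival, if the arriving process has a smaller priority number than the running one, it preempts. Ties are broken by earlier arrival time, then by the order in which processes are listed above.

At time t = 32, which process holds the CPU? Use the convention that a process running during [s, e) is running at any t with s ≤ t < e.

Timeline: | T6 0-8 | T4 8-15 | T5 15-21 | T3 21-32 | T2 32-33 | T1 33-37 |
Completion: T1=37  T2=33  T3=32  T4=15  T5=21  T6=8
Turnaround (C−A): T1=37  T2=33  T3=32  T4=15  T5=21  T6=8

T2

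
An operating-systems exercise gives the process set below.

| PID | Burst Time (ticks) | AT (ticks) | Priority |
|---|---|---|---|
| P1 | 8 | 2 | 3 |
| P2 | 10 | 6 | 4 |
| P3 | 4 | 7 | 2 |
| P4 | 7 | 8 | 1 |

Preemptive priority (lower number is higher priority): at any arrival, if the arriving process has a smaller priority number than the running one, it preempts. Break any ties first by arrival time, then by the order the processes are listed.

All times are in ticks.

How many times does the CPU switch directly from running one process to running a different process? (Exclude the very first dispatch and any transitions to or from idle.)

Schedule: | idle 0-2 | P1 2-7 | P3 7-8 | P4 8-15 | P3 15-18 | P1 18-21 | P2 21-31 |
Completion: P1=21  P2=31  P3=18  P4=15

5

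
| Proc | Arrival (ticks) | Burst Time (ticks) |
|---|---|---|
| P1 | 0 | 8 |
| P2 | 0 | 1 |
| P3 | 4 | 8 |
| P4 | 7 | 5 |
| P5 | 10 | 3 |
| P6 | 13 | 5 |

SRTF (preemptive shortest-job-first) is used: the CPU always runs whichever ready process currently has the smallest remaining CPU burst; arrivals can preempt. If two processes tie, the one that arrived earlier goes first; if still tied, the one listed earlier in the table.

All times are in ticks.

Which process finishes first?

Timeline: | P2 0-1 | P1 1-9 | P4 9-10 | P5 10-13 | P4 13-17 | P6 17-22 | P3 22-30 |
Completion: P1=9  P2=1  P3=30  P4=17  P5=13  P6=22
Finish order: P2 → P1 → P5 → P4 → P6 → P3

P2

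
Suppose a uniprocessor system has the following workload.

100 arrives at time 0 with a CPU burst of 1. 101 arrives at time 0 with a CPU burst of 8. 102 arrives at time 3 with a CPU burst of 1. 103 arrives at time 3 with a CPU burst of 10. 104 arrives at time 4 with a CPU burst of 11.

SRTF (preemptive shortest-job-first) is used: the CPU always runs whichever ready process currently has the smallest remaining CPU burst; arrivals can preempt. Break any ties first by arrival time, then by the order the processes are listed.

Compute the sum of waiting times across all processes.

25

Schedule: | 100 0-1 | 101 1-3 | 102 3-4 | 101 4-10 | 103 10-20 | 104 20-31 |
Completion: 100=1  101=10  102=4  103=20  104=31
Waiting = turnaround − burst: 100=0, 101=2, 102=0, 103=7, 104=16
Total waiting = 0 + 2 + 0 + 7 + 16 = 25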